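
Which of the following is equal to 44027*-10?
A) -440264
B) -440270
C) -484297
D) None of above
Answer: B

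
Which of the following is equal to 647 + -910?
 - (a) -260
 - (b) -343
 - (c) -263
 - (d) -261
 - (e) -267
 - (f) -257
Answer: c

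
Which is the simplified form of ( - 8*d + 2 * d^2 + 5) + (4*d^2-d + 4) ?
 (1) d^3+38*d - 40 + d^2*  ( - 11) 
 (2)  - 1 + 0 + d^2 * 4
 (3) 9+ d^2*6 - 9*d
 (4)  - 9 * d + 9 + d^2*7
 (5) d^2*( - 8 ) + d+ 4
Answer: 3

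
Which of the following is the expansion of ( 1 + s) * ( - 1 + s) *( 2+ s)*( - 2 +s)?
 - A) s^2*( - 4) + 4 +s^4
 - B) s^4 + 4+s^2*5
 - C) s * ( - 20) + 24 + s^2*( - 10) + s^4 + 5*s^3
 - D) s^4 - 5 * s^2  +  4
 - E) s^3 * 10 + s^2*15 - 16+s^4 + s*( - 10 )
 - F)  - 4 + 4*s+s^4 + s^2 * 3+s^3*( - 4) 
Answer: D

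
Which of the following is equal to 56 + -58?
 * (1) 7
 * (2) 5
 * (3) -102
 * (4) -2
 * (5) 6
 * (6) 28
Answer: 4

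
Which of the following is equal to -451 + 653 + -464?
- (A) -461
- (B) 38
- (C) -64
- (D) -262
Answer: D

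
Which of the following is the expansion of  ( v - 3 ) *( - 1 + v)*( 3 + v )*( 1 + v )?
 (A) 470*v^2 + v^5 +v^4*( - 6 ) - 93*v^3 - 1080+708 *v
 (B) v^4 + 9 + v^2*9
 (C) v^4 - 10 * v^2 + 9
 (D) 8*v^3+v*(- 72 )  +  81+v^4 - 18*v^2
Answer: C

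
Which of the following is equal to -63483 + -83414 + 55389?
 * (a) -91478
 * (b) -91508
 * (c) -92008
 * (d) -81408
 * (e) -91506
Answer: b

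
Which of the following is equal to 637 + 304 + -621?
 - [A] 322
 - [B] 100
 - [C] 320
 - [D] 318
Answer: C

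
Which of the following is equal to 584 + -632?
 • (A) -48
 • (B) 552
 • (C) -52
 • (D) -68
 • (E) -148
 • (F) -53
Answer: A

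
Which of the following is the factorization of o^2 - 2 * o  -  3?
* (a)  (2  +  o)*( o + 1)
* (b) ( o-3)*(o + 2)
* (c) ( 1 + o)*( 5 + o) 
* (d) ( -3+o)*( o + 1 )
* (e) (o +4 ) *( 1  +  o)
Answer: d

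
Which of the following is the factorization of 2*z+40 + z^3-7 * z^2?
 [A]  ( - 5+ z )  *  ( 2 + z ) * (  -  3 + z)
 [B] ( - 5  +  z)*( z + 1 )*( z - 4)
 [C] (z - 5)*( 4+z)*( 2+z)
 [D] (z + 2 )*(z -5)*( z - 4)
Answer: D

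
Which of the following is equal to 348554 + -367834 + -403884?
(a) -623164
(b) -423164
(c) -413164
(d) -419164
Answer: b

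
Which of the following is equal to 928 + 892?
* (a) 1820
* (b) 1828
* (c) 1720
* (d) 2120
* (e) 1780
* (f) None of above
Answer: a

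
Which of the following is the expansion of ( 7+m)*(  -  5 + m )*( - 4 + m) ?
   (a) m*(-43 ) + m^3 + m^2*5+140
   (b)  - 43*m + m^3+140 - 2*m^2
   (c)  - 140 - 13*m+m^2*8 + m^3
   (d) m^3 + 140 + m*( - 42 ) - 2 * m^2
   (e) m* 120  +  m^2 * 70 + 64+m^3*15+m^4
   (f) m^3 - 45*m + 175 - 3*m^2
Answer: b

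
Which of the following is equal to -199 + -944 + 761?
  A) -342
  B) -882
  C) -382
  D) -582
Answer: C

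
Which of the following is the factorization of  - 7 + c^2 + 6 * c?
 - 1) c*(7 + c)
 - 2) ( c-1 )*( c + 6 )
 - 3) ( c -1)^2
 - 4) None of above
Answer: 4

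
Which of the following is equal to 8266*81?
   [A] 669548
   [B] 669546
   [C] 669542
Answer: B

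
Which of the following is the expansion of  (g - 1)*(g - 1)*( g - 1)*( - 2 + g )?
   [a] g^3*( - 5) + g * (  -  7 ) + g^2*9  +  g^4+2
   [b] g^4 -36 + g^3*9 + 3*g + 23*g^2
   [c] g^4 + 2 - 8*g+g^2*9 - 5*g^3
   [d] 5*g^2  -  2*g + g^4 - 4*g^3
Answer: a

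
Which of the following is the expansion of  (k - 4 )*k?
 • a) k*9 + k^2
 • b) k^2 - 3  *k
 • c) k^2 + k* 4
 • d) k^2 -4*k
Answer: d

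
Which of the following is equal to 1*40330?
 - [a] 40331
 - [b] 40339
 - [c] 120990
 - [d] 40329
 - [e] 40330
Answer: e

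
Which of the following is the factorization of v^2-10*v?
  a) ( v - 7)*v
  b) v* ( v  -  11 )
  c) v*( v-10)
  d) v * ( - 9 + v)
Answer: c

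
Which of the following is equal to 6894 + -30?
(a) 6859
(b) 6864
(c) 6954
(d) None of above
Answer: b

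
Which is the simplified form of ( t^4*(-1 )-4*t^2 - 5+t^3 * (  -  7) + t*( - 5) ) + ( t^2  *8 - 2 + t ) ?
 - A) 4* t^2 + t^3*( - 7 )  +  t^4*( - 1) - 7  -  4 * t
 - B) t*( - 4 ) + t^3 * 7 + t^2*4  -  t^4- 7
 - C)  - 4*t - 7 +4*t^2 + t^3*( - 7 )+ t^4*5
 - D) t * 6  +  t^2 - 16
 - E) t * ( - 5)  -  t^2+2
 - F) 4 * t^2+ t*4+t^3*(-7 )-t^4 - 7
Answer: A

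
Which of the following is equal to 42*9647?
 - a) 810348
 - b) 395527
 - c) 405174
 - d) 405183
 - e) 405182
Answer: c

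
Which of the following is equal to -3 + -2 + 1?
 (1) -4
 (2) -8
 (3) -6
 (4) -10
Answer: 1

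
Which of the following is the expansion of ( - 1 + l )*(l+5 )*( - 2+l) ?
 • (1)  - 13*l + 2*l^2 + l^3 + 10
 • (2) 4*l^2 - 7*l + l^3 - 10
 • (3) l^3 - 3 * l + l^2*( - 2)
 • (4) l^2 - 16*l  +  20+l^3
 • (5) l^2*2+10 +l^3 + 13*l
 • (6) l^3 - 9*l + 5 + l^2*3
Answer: 1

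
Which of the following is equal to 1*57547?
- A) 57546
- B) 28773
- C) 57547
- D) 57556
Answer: C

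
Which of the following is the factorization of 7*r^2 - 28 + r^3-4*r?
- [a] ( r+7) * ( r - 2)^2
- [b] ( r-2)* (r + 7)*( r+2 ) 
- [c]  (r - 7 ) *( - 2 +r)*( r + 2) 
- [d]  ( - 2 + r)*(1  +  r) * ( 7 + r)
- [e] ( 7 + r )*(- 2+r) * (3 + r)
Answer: b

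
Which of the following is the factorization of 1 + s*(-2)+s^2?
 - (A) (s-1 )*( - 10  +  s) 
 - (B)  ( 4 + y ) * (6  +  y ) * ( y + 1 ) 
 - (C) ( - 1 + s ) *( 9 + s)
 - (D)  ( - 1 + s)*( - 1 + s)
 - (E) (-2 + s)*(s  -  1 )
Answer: D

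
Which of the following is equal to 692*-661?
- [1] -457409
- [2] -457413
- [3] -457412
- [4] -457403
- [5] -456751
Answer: 3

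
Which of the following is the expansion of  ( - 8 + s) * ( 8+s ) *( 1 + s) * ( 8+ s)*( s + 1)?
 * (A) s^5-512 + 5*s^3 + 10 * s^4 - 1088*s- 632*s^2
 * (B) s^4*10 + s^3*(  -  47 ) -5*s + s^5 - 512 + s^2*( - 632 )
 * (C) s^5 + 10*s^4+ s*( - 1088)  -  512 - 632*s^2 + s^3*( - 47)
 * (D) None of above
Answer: C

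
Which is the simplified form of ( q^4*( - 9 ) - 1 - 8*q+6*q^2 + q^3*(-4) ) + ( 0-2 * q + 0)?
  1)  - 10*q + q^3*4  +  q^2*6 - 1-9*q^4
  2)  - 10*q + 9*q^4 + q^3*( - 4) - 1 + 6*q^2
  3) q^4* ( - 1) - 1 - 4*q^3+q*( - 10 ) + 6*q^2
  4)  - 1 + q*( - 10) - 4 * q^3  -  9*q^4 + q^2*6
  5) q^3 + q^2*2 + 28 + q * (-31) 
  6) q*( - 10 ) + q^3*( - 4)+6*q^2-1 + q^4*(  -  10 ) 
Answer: 4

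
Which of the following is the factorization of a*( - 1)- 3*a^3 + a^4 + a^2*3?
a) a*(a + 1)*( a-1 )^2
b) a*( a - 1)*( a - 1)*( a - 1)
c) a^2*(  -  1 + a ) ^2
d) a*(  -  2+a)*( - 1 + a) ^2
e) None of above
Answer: b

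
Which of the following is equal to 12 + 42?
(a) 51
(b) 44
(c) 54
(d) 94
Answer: c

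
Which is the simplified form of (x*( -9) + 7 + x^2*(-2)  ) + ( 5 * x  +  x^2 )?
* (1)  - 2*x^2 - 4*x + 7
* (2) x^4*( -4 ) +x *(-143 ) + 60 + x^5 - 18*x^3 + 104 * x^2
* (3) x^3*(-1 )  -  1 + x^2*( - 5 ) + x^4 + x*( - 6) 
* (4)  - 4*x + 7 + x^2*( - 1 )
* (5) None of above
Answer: 4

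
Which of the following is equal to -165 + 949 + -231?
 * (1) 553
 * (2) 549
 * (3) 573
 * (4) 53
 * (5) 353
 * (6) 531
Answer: 1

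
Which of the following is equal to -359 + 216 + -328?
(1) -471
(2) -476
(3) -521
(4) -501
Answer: 1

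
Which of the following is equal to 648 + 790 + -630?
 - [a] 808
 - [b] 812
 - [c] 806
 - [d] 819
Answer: a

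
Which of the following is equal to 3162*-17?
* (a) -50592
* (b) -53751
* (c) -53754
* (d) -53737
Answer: c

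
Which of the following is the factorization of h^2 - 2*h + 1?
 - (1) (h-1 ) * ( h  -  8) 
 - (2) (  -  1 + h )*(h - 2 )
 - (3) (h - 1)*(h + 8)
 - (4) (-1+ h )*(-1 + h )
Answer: 4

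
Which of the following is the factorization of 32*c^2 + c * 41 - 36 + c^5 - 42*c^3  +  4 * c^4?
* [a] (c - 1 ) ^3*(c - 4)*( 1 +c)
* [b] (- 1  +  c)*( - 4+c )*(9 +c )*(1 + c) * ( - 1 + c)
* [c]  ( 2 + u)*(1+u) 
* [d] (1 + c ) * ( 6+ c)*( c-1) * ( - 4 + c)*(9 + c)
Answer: b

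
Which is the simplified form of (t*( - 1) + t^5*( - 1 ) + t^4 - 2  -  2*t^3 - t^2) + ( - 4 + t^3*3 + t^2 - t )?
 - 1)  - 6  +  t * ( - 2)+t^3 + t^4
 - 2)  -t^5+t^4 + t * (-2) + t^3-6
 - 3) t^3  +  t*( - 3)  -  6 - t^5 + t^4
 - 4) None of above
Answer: 2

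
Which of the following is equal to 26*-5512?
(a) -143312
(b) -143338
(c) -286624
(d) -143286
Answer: a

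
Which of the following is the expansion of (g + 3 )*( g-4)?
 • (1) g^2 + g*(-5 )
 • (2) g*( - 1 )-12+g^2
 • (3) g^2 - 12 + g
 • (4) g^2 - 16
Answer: 2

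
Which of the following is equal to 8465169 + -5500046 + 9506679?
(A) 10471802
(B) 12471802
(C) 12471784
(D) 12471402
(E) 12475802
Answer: B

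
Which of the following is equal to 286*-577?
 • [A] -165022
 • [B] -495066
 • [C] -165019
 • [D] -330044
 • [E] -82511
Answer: A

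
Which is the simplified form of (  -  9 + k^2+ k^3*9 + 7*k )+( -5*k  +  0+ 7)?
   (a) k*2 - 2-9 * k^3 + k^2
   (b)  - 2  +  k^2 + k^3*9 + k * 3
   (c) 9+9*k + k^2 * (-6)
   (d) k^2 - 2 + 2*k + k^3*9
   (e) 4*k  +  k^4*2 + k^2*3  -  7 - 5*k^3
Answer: d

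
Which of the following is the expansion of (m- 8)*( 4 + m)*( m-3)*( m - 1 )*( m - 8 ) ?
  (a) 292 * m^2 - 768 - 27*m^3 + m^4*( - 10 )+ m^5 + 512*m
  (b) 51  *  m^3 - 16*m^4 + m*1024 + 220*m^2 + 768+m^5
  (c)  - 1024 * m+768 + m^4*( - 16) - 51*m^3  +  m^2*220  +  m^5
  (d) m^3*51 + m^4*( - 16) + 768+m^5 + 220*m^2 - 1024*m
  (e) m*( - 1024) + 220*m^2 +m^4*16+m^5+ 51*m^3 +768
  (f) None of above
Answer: d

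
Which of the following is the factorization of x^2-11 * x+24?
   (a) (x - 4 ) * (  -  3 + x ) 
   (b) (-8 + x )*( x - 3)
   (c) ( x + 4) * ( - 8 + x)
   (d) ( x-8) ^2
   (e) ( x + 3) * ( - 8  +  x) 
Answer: b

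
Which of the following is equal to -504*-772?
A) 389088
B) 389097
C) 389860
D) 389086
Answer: A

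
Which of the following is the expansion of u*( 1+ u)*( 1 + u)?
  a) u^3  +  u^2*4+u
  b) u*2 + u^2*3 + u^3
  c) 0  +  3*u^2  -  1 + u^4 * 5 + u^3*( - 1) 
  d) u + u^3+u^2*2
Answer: d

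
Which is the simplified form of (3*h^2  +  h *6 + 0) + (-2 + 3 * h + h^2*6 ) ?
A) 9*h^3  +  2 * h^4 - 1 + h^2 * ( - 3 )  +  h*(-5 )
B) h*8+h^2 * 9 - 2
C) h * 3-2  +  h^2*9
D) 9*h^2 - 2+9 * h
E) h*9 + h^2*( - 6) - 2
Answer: D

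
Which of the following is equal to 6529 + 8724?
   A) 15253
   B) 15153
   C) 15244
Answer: A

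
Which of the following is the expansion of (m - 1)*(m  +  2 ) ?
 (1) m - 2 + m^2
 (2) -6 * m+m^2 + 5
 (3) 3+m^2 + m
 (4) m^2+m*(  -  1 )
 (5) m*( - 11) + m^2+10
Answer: 1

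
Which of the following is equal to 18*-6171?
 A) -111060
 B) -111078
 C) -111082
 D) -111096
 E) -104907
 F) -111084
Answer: B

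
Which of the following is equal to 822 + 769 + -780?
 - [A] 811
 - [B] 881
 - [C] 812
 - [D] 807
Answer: A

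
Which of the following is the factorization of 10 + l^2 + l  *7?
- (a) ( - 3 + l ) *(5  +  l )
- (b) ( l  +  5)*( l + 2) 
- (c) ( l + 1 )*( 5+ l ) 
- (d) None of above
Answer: b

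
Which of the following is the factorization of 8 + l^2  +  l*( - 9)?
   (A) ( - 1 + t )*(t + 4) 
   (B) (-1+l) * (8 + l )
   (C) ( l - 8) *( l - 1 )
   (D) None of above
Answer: C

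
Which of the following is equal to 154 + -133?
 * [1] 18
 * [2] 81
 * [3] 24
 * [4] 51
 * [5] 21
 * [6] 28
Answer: 5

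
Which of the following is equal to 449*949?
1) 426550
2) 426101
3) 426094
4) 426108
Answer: 2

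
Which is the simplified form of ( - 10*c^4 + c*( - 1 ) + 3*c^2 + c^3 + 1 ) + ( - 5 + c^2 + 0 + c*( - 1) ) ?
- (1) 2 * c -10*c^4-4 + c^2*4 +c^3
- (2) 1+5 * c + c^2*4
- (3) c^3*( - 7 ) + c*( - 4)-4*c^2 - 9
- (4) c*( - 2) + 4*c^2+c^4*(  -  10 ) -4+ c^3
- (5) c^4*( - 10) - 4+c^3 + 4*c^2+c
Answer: 4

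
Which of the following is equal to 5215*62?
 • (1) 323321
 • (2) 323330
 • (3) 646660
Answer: 2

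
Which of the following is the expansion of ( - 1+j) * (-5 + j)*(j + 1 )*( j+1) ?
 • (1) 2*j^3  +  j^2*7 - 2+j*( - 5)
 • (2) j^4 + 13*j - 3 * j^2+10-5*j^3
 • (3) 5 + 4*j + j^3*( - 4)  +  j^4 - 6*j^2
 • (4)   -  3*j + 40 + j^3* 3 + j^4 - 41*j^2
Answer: 3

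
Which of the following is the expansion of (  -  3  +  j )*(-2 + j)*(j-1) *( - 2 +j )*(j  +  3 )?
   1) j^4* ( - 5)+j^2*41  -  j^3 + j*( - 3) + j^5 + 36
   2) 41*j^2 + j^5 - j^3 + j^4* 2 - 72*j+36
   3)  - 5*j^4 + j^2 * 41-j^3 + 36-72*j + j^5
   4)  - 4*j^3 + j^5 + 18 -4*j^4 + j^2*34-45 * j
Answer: 3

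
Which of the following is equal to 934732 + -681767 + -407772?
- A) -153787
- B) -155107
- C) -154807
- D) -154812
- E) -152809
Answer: C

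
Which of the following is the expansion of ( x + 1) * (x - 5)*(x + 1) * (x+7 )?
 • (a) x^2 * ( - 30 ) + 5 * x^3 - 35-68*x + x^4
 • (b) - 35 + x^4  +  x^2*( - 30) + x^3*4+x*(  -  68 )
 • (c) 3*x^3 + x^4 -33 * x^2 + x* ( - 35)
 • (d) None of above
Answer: b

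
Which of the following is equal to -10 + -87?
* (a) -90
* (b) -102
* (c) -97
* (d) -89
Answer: c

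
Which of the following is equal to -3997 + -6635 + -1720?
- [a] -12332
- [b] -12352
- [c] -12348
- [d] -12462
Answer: b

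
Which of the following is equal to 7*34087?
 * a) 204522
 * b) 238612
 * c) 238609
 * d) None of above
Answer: c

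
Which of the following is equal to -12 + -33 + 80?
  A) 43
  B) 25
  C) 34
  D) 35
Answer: D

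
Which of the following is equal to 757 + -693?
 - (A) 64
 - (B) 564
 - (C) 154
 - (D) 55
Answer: A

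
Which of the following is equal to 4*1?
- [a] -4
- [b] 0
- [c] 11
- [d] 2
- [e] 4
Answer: e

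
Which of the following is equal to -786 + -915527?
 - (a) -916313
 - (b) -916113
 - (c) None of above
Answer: a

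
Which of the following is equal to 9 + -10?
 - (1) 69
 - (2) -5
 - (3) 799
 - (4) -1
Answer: 4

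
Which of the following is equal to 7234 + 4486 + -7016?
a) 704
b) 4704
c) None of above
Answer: b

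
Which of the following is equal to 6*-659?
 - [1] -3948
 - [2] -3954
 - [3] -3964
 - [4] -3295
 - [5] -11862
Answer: 2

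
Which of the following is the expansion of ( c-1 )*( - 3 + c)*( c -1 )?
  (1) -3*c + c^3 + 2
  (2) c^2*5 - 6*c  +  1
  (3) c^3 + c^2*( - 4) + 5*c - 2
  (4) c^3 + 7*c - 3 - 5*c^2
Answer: 4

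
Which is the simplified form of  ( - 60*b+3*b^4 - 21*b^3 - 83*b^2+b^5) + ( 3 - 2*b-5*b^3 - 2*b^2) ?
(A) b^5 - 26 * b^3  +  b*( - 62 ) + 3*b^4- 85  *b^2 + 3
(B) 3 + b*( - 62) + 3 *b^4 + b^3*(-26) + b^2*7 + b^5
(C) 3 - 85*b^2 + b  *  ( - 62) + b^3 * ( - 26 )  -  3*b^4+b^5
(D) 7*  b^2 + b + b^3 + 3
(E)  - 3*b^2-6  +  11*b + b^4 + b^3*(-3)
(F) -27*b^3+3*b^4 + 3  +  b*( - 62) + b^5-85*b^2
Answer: A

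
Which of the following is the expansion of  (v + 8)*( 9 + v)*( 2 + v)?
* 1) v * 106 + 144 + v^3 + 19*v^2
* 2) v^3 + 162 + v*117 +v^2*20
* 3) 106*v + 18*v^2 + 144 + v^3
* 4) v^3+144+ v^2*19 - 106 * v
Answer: 1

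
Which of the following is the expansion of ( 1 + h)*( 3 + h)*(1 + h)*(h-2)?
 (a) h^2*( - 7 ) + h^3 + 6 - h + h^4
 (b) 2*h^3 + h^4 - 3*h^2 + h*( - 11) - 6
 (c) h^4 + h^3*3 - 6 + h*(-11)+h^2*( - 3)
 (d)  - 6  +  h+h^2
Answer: c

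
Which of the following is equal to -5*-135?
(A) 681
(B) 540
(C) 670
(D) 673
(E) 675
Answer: E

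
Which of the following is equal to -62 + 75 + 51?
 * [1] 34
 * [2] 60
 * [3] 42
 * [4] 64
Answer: 4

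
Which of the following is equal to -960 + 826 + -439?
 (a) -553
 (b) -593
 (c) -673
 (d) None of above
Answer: d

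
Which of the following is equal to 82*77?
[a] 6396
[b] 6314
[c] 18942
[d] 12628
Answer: b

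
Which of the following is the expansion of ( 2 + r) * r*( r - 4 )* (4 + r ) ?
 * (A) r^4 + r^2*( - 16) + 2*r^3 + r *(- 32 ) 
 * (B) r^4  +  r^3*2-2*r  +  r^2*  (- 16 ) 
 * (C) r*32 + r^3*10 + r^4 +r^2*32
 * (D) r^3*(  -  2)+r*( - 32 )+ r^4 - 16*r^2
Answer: A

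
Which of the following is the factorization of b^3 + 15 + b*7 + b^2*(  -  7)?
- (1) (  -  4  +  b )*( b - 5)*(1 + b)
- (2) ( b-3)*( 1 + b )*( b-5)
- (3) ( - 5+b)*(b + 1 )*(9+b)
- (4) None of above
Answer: 2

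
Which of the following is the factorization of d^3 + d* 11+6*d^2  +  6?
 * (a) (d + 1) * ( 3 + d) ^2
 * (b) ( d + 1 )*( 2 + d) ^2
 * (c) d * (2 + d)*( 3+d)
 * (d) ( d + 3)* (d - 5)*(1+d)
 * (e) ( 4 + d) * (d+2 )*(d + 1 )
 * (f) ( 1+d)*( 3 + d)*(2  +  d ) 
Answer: f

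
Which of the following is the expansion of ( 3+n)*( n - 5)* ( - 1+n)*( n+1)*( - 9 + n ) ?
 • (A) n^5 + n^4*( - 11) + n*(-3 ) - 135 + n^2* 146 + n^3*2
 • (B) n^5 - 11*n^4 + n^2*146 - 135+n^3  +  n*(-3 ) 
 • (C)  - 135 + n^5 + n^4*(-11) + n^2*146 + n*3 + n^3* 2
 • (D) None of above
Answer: A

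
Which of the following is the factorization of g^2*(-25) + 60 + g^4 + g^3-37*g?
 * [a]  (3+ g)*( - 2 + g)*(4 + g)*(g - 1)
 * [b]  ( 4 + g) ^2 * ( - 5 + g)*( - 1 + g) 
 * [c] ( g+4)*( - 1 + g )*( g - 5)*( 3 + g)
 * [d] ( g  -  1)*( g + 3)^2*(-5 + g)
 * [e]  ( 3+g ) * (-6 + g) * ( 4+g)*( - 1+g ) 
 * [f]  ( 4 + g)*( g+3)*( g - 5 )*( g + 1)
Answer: c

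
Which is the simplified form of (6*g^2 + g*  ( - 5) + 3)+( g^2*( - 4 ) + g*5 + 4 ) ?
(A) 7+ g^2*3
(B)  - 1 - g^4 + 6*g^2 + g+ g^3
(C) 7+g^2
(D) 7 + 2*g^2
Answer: D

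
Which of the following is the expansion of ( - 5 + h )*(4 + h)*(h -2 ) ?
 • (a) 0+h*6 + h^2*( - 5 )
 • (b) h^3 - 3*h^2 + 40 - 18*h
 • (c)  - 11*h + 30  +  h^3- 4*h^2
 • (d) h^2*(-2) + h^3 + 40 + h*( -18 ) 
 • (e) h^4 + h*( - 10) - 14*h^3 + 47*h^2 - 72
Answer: b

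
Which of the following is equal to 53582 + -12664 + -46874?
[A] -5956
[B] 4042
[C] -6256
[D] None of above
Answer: A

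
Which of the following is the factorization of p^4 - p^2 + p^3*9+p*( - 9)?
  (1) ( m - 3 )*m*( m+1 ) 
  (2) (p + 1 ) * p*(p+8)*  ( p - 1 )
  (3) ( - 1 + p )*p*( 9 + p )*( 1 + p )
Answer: 3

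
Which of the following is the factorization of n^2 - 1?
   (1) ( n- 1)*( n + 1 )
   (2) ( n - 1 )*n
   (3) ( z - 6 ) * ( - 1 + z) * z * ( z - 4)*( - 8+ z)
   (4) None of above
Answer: 1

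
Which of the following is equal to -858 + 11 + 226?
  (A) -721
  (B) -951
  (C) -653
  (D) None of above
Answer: D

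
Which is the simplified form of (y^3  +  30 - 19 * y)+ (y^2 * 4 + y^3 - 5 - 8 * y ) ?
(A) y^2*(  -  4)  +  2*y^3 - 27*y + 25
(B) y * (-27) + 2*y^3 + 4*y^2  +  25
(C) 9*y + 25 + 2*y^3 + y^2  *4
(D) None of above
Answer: B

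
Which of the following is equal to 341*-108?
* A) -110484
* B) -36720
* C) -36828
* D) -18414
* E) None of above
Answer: C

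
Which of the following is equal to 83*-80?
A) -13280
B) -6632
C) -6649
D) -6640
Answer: D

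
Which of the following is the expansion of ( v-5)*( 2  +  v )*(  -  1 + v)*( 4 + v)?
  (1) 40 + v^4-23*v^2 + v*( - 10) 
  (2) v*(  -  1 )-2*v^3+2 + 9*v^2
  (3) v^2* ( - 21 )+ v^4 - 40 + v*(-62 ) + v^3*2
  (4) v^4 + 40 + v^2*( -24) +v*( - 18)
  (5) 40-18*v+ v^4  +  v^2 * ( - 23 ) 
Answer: 5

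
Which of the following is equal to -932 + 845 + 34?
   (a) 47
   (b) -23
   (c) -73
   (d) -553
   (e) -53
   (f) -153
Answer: e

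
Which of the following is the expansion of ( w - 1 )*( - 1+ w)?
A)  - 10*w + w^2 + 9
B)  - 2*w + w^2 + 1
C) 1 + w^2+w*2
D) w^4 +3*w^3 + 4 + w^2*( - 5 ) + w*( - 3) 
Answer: B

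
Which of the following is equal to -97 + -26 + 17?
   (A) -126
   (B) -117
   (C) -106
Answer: C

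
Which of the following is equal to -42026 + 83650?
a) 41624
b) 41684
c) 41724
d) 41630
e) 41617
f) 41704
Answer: a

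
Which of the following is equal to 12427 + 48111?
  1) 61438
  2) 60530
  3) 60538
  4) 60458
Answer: 3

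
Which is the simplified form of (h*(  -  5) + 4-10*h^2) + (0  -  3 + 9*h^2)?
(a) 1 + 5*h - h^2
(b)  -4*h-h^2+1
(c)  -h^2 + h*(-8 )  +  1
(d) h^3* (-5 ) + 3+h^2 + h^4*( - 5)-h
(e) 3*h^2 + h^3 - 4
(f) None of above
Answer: f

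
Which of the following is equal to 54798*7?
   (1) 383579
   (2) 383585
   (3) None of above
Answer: 3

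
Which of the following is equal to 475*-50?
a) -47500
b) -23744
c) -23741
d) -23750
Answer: d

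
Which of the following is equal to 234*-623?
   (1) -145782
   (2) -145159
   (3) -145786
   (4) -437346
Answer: 1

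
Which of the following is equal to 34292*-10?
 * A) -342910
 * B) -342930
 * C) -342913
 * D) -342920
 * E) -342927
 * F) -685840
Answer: D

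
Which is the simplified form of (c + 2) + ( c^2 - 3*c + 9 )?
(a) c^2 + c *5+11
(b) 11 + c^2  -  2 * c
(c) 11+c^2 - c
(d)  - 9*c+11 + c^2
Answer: b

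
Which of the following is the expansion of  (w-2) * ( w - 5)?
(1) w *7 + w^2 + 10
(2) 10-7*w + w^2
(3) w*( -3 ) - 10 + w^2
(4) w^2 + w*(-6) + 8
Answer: 2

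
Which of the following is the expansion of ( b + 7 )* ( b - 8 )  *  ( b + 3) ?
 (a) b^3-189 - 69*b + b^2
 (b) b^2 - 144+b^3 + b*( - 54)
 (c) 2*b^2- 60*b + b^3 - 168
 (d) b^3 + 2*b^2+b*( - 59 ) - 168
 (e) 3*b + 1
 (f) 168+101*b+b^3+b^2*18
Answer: d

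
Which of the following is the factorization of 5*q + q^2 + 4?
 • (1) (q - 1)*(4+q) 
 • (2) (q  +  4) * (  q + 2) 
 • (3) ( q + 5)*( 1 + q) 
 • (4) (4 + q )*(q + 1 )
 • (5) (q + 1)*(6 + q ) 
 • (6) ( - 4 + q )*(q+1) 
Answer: 4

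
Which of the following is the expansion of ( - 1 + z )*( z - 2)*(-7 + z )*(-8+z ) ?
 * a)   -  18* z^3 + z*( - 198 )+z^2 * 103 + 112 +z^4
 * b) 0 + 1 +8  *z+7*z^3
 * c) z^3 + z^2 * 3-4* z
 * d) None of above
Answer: a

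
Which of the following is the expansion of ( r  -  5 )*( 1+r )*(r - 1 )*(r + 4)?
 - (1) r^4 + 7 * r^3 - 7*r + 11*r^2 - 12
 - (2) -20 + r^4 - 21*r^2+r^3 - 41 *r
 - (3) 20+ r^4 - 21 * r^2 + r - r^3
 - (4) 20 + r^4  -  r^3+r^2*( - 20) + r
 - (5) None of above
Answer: 3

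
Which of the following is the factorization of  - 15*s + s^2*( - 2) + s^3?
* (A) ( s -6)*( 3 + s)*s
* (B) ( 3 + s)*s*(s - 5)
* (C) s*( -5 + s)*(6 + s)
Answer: B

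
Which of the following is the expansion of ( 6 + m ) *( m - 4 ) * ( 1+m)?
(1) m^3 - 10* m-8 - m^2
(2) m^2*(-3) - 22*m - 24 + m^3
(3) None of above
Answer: 3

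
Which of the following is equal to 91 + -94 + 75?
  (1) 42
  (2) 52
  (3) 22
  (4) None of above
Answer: 4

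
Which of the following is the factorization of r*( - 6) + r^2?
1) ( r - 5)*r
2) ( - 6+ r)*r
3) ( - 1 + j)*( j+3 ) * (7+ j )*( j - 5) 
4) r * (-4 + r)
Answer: 2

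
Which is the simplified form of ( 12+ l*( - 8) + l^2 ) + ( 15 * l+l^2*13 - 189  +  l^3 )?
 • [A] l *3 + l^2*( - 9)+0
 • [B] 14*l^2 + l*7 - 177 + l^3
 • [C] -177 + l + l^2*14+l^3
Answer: B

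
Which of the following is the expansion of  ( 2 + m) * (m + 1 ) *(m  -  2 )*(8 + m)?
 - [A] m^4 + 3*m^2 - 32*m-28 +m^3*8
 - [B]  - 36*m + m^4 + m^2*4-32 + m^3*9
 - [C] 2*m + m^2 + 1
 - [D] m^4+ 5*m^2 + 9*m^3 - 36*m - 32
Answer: B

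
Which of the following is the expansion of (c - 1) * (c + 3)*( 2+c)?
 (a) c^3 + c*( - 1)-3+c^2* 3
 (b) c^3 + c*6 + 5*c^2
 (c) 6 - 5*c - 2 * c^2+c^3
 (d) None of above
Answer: d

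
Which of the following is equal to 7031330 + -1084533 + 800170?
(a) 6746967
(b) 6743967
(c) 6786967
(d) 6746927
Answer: a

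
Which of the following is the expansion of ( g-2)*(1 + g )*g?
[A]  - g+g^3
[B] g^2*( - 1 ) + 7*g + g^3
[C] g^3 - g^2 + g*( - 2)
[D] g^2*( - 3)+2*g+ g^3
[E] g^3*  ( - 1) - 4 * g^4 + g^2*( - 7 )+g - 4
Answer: C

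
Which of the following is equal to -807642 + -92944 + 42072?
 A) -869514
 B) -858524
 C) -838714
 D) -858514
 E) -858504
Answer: D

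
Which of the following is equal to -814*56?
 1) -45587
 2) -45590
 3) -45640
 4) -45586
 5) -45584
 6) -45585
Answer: 5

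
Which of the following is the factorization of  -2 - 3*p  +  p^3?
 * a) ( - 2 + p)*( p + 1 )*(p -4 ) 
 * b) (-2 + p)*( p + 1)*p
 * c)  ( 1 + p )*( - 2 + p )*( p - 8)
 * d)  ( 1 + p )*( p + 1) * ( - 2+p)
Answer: d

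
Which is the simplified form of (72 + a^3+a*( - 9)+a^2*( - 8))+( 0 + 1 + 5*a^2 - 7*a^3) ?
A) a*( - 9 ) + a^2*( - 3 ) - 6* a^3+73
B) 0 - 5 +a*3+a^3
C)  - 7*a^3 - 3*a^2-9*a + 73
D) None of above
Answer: A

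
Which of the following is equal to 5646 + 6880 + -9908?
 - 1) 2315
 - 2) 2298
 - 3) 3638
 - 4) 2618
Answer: 4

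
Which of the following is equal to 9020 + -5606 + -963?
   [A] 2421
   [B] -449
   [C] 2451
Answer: C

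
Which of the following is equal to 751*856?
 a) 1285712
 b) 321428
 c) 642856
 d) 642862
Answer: c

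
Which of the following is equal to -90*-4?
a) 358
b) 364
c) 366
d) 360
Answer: d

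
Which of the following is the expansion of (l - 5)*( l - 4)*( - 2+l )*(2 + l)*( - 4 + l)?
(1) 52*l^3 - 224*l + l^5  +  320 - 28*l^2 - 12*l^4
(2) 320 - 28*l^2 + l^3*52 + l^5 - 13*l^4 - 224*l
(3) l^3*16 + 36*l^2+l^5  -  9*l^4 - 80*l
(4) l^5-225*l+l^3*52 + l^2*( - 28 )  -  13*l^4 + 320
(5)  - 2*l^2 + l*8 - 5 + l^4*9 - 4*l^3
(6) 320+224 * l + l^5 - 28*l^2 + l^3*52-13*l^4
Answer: 2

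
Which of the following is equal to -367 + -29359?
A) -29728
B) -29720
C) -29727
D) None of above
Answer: D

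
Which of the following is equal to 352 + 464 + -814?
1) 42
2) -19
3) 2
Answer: 3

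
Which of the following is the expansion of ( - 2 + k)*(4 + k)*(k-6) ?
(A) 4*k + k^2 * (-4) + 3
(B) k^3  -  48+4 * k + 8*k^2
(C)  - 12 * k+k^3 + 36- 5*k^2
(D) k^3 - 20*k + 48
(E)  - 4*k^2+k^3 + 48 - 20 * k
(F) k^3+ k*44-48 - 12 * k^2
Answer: E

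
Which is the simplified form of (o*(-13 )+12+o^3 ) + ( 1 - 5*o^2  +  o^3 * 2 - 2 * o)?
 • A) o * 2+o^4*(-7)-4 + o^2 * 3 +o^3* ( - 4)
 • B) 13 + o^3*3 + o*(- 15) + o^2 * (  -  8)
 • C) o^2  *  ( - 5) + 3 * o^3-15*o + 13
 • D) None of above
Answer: C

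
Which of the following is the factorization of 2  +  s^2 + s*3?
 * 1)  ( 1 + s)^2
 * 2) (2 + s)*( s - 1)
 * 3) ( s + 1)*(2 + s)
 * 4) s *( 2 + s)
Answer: 3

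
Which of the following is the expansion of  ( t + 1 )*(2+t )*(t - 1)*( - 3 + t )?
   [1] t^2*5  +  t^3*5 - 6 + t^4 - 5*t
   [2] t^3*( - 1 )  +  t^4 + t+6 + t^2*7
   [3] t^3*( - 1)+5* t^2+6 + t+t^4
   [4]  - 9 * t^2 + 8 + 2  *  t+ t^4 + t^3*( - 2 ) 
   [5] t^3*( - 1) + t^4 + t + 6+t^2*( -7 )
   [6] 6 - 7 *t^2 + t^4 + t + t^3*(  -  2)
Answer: 5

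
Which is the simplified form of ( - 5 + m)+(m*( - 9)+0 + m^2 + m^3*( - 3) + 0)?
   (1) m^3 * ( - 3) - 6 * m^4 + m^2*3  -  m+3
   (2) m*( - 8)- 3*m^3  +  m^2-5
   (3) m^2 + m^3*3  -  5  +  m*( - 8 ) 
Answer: 2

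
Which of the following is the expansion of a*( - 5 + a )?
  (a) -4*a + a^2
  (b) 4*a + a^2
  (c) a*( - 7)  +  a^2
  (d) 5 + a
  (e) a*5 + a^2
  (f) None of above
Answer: f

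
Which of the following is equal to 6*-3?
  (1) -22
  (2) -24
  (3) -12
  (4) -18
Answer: 4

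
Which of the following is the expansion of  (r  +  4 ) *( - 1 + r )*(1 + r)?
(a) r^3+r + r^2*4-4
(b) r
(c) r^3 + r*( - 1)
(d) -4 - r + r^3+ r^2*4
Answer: d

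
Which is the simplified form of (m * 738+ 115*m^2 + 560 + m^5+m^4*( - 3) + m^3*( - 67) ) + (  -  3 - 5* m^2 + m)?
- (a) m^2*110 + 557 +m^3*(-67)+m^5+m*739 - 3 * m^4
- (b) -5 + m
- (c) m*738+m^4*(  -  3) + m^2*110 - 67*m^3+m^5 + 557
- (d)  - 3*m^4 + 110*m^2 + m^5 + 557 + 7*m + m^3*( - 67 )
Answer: a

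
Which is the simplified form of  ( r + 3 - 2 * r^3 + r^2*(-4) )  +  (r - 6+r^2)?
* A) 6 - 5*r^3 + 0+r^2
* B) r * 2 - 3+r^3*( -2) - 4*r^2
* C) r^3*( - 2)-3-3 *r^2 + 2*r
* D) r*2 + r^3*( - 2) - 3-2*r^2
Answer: C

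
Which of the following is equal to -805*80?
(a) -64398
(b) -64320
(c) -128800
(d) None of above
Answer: d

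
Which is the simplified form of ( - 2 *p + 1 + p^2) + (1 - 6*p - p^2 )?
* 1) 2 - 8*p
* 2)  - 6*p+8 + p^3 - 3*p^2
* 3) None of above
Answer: 1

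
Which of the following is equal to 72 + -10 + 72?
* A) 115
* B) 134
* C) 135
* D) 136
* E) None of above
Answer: B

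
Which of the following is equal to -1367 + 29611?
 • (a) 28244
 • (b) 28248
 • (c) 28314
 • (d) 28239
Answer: a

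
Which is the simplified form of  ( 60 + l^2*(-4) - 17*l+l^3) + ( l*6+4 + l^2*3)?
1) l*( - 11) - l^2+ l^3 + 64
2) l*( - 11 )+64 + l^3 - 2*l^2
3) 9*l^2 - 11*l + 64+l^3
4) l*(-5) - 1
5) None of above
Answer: 1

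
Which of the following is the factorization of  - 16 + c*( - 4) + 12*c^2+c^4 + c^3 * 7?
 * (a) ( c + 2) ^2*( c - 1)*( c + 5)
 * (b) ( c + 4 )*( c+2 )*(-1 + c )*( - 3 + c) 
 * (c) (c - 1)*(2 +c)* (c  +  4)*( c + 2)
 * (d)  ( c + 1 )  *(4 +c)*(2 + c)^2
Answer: c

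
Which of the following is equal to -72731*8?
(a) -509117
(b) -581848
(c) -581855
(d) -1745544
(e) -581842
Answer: b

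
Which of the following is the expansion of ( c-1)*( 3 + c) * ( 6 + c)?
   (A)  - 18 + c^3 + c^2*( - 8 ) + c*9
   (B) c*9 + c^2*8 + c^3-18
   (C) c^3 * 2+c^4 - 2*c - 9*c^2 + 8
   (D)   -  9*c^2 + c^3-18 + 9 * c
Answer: B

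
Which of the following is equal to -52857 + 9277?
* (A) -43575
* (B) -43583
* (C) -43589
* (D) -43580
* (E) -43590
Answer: D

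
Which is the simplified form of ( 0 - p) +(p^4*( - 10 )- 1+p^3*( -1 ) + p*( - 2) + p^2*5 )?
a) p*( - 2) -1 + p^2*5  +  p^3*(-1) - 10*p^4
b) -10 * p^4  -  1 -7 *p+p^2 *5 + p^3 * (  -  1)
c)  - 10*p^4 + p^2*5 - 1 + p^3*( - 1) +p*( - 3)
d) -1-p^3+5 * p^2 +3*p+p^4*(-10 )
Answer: c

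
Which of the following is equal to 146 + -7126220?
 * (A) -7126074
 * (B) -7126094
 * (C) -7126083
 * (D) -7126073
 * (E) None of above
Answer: A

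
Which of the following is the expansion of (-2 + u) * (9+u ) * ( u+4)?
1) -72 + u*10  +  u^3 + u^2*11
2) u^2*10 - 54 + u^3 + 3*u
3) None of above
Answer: 1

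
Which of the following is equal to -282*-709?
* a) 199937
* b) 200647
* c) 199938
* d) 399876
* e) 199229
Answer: c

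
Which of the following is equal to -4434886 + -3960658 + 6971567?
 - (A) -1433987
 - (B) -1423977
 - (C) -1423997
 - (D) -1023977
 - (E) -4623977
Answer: B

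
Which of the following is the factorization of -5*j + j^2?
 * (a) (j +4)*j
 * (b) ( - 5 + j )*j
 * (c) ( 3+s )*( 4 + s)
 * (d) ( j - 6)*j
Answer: b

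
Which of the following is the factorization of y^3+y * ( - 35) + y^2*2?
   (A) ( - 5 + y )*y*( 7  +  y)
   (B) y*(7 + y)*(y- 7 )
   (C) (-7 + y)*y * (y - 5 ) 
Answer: A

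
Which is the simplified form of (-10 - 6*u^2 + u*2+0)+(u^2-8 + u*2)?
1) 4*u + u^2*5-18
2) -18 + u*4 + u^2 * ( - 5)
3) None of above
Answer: 2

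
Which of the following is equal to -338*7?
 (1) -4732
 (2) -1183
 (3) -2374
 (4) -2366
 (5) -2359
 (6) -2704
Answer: 4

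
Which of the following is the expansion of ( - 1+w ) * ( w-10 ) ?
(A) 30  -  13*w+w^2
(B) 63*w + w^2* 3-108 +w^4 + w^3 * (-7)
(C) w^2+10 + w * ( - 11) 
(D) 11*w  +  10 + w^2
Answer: C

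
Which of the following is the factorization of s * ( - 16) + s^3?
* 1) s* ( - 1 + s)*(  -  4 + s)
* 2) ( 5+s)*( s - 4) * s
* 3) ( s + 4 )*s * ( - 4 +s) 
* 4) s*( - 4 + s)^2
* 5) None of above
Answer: 3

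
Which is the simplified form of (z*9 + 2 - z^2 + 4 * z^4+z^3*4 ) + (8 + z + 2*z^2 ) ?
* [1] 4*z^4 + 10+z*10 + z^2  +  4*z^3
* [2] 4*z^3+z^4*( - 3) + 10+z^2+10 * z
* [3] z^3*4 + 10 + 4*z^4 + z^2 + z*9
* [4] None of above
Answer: 1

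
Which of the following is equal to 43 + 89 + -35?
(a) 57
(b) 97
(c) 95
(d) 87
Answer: b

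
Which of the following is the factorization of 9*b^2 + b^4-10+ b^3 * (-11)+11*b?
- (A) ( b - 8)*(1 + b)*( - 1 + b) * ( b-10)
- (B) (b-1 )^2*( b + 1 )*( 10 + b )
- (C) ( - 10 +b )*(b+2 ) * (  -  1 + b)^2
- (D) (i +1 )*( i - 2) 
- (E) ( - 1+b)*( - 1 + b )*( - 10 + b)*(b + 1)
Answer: E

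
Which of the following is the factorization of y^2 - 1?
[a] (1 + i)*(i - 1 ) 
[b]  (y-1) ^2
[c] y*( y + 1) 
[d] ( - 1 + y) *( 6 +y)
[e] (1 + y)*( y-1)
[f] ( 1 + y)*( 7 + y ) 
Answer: e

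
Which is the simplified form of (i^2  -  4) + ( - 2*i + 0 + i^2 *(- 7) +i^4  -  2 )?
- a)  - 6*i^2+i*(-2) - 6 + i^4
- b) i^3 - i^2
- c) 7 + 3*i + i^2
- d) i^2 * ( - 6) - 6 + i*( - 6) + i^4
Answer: a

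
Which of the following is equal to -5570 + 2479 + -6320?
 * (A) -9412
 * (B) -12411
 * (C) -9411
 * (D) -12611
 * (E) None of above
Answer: C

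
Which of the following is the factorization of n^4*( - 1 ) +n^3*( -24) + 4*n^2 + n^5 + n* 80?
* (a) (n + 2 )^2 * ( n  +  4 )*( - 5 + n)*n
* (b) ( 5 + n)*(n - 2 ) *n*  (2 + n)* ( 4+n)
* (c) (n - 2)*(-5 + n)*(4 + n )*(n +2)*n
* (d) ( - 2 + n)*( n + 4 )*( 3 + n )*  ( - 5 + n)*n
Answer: c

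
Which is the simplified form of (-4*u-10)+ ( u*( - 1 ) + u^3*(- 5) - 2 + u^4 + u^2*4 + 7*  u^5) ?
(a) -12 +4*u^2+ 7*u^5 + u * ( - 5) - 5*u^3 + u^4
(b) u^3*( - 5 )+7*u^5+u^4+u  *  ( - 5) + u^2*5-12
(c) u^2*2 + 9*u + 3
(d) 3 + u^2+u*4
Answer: a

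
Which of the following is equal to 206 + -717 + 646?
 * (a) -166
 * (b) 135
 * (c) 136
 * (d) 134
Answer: b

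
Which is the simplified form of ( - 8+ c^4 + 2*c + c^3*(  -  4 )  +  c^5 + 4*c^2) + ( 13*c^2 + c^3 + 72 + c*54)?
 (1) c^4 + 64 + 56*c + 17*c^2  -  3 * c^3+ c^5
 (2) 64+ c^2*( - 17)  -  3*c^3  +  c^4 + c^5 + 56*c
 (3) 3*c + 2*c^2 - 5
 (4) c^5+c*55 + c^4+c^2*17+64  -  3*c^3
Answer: 1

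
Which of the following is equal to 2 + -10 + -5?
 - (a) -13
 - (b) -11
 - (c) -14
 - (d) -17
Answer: a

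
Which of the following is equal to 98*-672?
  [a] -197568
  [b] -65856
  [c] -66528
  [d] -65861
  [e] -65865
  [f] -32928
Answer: b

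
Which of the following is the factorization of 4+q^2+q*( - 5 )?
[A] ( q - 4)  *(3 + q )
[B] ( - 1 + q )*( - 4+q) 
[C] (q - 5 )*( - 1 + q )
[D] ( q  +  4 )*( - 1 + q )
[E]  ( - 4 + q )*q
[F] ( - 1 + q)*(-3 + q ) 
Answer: B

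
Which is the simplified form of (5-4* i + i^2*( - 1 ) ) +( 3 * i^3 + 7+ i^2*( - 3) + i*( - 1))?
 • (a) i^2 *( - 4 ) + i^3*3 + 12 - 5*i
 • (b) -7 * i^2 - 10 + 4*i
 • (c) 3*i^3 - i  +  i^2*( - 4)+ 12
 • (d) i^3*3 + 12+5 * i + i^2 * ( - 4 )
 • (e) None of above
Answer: a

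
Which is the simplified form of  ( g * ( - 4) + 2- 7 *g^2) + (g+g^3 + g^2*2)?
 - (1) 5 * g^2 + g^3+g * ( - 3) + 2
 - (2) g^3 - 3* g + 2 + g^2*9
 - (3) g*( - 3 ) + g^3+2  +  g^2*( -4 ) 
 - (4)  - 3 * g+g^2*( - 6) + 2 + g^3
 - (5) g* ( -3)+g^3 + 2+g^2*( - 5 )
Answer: 5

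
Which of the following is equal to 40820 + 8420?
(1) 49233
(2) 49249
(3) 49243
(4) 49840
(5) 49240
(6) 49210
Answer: 5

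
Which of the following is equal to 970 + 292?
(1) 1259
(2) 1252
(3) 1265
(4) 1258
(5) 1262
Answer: 5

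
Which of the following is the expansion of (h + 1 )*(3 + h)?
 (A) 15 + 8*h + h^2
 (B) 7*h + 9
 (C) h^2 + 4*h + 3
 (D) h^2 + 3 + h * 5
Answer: C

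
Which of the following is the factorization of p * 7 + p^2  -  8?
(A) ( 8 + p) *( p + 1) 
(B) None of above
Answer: B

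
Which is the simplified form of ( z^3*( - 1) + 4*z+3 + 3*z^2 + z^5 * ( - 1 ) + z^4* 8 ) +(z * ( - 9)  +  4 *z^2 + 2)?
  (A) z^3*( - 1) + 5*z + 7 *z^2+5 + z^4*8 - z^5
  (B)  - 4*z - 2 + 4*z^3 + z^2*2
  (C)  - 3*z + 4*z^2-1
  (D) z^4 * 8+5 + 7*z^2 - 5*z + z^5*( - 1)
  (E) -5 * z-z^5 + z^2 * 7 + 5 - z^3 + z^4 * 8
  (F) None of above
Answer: E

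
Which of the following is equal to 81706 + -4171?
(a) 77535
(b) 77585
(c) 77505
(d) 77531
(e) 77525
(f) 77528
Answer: a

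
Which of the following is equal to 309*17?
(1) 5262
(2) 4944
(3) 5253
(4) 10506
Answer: 3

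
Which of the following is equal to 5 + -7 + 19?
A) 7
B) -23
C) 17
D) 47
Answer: C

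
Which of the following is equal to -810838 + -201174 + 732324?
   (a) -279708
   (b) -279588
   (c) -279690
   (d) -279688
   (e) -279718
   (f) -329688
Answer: d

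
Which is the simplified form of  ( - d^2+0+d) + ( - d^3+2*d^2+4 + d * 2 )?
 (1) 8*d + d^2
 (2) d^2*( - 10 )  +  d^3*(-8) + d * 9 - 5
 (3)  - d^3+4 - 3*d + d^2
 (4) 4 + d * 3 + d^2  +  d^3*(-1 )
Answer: 4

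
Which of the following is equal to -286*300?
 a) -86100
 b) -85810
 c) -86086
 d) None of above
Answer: d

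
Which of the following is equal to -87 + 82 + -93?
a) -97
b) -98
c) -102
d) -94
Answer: b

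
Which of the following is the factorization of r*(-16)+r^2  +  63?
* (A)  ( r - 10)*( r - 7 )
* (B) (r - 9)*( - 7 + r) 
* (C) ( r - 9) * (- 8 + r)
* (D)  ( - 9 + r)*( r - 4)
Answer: B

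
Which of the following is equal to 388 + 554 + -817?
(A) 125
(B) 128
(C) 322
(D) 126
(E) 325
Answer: A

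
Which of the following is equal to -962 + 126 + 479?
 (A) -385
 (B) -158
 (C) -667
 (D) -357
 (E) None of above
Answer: D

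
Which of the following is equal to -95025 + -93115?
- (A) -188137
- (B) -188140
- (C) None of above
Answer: B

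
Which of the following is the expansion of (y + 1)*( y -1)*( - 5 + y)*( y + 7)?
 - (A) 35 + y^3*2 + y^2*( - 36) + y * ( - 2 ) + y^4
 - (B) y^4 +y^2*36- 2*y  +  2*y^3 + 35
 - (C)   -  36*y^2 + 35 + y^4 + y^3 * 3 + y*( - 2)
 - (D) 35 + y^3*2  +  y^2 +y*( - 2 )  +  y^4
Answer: A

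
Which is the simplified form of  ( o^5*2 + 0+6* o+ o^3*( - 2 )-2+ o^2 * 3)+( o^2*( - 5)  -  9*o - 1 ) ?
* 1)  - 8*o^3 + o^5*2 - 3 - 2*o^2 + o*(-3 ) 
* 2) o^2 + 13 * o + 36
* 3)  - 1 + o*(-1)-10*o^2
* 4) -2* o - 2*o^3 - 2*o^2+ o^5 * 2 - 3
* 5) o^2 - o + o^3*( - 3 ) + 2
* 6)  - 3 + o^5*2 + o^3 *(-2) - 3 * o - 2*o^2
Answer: 6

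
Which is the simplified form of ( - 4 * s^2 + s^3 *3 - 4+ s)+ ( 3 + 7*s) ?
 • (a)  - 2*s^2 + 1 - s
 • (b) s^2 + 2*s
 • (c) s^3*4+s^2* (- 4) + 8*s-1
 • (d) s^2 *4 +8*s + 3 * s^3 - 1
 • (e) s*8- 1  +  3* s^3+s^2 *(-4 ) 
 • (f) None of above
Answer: e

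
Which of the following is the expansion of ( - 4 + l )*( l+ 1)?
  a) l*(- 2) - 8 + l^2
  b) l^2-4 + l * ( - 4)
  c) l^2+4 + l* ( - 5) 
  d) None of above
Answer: d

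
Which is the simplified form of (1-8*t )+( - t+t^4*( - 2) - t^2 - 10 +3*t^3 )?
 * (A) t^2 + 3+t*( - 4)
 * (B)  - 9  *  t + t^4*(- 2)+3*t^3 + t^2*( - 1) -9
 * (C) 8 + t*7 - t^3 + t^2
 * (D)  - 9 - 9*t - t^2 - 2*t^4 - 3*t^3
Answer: B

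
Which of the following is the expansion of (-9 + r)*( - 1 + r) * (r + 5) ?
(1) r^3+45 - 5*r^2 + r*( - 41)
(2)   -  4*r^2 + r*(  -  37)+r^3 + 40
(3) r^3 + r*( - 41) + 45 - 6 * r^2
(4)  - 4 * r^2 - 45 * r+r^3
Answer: 1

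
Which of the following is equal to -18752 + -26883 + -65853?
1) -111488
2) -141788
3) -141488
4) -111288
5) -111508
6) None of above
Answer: 1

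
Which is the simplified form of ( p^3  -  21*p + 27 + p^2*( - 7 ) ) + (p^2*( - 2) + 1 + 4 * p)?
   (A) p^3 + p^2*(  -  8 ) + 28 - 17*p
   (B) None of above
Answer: B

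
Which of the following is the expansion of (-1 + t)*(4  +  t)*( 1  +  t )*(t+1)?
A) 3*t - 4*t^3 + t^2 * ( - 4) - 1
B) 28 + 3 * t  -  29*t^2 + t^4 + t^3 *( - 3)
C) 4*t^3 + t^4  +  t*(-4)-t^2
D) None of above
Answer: D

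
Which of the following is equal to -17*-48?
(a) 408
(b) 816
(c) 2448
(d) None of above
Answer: b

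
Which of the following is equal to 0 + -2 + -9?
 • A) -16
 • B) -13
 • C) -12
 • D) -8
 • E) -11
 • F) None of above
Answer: E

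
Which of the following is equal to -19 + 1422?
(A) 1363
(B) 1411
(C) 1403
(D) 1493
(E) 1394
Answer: C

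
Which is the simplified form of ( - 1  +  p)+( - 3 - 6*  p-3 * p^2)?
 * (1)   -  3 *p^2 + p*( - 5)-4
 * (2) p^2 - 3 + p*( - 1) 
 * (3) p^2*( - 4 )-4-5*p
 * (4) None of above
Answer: 1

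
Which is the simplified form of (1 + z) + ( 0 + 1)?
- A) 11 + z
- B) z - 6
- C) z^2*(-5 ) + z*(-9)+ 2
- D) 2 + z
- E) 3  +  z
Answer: D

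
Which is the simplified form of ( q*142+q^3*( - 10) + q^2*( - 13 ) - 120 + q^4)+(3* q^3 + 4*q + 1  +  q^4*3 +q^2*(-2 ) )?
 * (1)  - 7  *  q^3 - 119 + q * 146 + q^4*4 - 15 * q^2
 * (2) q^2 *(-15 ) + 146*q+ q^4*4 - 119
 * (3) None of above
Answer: 1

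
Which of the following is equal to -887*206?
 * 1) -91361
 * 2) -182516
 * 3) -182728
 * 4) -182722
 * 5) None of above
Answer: 4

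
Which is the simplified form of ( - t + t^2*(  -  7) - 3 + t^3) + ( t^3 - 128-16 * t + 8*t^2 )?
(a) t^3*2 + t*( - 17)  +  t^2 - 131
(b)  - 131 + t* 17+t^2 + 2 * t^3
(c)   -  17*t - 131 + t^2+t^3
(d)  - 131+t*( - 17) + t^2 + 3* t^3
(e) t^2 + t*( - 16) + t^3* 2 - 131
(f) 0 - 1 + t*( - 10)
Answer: a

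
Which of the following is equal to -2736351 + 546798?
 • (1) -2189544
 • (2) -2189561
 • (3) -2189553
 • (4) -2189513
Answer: 3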